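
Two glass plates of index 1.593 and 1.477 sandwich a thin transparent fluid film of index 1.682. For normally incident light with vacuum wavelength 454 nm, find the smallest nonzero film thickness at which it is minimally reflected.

Ray reflecting at the top interface goes from n = 1.593 toward n = 1.682: a half-wave phase shift.
At the lower boundary (n = 1.682 to n = 1.477) the reflected ray undergoes no phase shift.
Net: one phase inversion between the two reflected rays.
With one net inversion, destructive interference in reflection requires 2 n t = m λ.
Minimum nonzero at m = 1: t = λ / (2 n) = 454 / (2 × 1.682) = 135 nm.

135 nm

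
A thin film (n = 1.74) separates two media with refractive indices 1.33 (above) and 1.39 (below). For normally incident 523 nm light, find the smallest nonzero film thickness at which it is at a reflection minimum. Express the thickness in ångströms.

1503 Å

Top surface (1.33 → 1.74): reflection off a higher-index medium gives a half-wave phase shift.
Ray reflecting at the bottom interface goes from n = 1.74 toward n = 1.39: no phase shift.
Net: one phase inversion between the two reflected rays.
For dark reflection here: 2 n t = m λ.
Minimum nonzero at m = 1: t = λ / (2 n) = 523 / (2 × 1.74) = 150 nm.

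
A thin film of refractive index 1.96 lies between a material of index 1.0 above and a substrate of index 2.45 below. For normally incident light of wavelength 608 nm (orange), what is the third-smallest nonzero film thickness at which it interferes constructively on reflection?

At the upper boundary (n = 1.0 to n = 1.96) the reflected ray undergoes a half-wave phase shift.
At the lower boundary (n = 1.96 to n = 2.45) the reflected ray undergoes a half-wave phase shift.
The two reflections carry the same phase change, so no net offset.
For maximum reflection here: 2 n t = m λ.
The third-smallest nonzero thickness corresponds to m = 3: t = m λ / (2 n) = 3.00 × 608 / (2 × 1.96) = 465 nm.

465 nm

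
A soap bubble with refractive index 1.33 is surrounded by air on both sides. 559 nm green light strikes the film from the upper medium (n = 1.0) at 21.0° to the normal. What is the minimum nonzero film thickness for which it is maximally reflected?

109 nm

Ray reflecting at the top interface goes from n = 1.0 toward n = 1.33: a half-wave phase shift.
Bottom surface (1.33 → 1.0): reflection off a lower-index medium gives no phase shift.
Net: one phase inversion between the two reflected rays.
For bright reflection here: 2 n t cos θ_r = (m + ½) λ.
Snell's law: 1.0 sin 21.0° = 1.33 sin θ_r → sin θ_r = 0.269, cos θ_r = 0.963.
Minimum at m = 0: t = λ / (4 n cos θ_r) = 559 / (4 × 1.33 × 0.963) = 109 nm.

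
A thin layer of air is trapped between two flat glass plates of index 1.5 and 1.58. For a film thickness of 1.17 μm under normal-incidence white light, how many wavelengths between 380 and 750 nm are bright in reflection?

3

At the upper boundary (n = 1.5 to n = 1.0) the reflected ray undergoes no phase shift.
Bottom surface (1.0 → 1.58): reflection off a higher-index medium gives a half-wave phase shift.
Exactly one π shift → a net half-wave offset.
For bright reflection here: 2 n t = (m + ½) λ.
λ = 2 n t / (m + ½) = 2340 / (m + ½) nm.
m=2: 936 nm (IR); m=3: 669 nm (visible); m=4: 520 nm (visible); m=5: 425 nm (visible); m=6: 360 nm (UV).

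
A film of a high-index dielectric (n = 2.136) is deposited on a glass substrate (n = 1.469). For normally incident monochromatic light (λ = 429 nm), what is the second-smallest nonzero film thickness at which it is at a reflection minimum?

201 nm

Top surface (1.0 → 2.136): reflection off a higher-index medium gives a half-wave phase shift.
Bottom surface (2.136 → 1.469): reflection off a lower-index medium gives no phase shift.
The two reflections differ by half a wavelength.
So the condition for destructive reflection is 2 n t = m λ.
The second-smallest nonzero thickness corresponds to m = 2: t = m λ / (2 n) = 2.00 × 429 / (2 × 2.136) = 201 nm.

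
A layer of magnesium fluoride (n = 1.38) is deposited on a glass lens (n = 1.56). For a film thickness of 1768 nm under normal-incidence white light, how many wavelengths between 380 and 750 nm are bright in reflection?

Top surface (1.0 → 1.38): reflection off a higher-index medium gives a half-wave phase shift.
Bottom surface (1.38 → 1.56): reflection off a higher-index medium gives a half-wave phase shift.
Zero or two π shifts → no net half-wave offset.
For maximum reflection here: 2 n t = m λ.
λ = 2 n t / m = 4880 / m nm.
m=6: 813 nm (IR); m=7: 697 nm (visible); m=8: 610 nm (visible); m=9: 542 nm (visible); m=10: 488 nm (visible); m=11: 444 nm (visible); m=12: 407 nm (visible); m=13: 375 nm (UV).

6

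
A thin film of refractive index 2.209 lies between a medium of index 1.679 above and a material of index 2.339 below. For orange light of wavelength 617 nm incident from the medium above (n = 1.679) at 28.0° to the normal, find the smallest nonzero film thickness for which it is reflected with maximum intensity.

149 nm

Ray reflecting at the top interface goes from n = 1.679 toward n = 2.209: a half-wave phase shift.
Ray reflecting at the bottom interface goes from n = 2.209 toward n = 2.339: a half-wave phase shift.
Zero or two π shifts → no net half-wave offset.
So the condition for constructive reflection is 2 n t cos θ_r = m λ.
Snell's law: 1.679 sin 28.0° = 2.209 sin θ_r → sin θ_r = 0.357, cos θ_r = 0.934.
Minimum nonzero at m = 1: t = λ / (2 n cos θ_r) = 617 / (2 × 2.209 × 0.934) = 149 nm.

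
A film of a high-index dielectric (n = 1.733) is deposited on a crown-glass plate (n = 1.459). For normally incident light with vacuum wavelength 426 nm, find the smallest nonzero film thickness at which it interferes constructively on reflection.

At the upper boundary (n = 1.0 to n = 1.733) the reflected ray undergoes a half-wave phase shift.
At the lower boundary (n = 1.733 to n = 1.459) the reflected ray undergoes no phase shift.
Net: one phase inversion between the two reflected rays.
For bright reflection here: 2 n t = (m + ½) λ.
Minimum at m = 0: t = λ / (4 n) = 426 / (4 × 1.733) = 61.5 nm.

61.5 nm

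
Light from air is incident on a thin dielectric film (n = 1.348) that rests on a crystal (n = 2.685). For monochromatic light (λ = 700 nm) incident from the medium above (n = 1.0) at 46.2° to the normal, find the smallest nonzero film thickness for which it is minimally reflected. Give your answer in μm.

Ray reflecting at the top interface goes from n = 1.0 toward n = 1.348: a half-wave phase shift.
Bottom surface (1.348 → 2.685): reflection off a higher-index medium gives a half-wave phase shift.
Net: no relative phase inversion (both shifts match).
For dark reflection here: 2 n t cos θ_r = (m + ½) λ.
Snell's law: 1.0 sin 46.2° = 1.348 sin θ_r → sin θ_r = 0.535, cos θ_r = 0.845.
Minimum at m = 0: t = λ / (4 n cos θ_r) = 700 / (4 × 1.348 × 0.845) = 154 nm.

0.154 μm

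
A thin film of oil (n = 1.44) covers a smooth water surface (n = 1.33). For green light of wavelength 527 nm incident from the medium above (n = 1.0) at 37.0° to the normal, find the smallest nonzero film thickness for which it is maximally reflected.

101 nm

At the upper boundary (n = 1.0 to n = 1.44) the reflected ray undergoes a half-wave phase shift.
Bottom surface (1.44 → 1.33): reflection off a lower-index medium gives no phase shift.
The two reflections differ by half a wavelength.
So the condition for constructive reflection is 2 n t cos θ_r = (m + ½) λ.
Snell's law: 1.0 sin 37.0° = 1.44 sin θ_r → sin θ_r = 0.418, cos θ_r = 0.908.
Minimum at m = 0: t = λ / (4 n cos θ_r) = 527 / (4 × 1.44 × 0.908) = 101 nm.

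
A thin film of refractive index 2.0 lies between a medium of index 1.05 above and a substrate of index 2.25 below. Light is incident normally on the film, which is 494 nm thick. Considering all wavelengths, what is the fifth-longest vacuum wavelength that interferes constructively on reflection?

At the upper boundary (n = 1.05 to n = 2.0) the reflected ray undergoes a half-wave phase shift.
At the lower boundary (n = 2.0 to n = 2.25) the reflected ray undergoes a half-wave phase shift.
The two reflections carry the same phase change, so no net offset.
With no net inversion, constructive interference in reflection requires 2 n t = m λ.
λ = 2 n t / m. The fifth-longest wavelength is m = 5: λ = 2 × 2.0 × 494 / 5.00 = 395 nm.

395 nm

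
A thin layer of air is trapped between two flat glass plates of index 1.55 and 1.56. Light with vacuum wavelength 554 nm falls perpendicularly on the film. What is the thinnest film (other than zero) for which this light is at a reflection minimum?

Ray reflecting at the top interface goes from n = 1.55 toward n = 1.0: no phase shift.
At the lower boundary (n = 1.0 to n = 1.56) the reflected ray undergoes a half-wave phase shift.
The two reflections differ by half a wavelength.
For dark reflection here: 2 n t = m λ.
Minimum nonzero at m = 1: t = λ / (2 n) = 554 / (2 × 1.0) = 277 nm.

277 nm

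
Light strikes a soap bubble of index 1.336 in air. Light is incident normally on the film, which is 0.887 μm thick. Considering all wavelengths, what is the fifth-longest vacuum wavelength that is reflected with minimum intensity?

Ray reflecting at the top interface goes from n = 1.0 toward n = 1.336: a half-wave phase shift.
At the lower boundary (n = 1.336 to n = 1.0) the reflected ray undergoes no phase shift.
The two reflections differ by half a wavelength.
So the condition for destructive reflection is 2 n t = m λ.
λ = 2 n t / m. The fifth-longest wavelength is m = 5: λ = 2 × 1.336 × 887 / 5.00 = 474 nm.

474 nm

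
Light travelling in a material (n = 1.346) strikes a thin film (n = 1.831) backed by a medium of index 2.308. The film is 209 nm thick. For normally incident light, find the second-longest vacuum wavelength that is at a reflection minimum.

510 nm

Top surface (1.346 → 1.831): reflection off a higher-index medium gives a half-wave phase shift.
Bottom surface (1.831 → 2.308): reflection off a higher-index medium gives a half-wave phase shift.
Zero or two π shifts → no net half-wave offset.
With no net inversion, destructive interference in reflection requires 2 n t = (m + ½) λ.
λ = 2 n t / (m + ½). The second-longest wavelength is m = 1: λ = 2 × 1.831 × 209 / 1.50 = 510 nm.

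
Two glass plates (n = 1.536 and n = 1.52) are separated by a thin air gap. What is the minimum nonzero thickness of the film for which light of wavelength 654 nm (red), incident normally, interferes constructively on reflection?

Ray reflecting at the top interface goes from n = 1.536 toward n = 1.0: no phase shift.
Ray reflecting at the bottom interface goes from n = 1.0 toward n = 1.52: a half-wave phase shift.
The two reflections differ by half a wavelength.
For bright reflection here: 2 n t = (m + ½) λ.
Minimum at m = 0: t = λ / (4 n) = 654 / (4 × 1.0) = 164 nm.

164 nm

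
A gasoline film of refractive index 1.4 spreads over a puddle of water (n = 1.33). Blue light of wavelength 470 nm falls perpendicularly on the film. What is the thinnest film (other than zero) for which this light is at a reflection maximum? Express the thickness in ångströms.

839 Å

Top surface (1.0 → 1.4): reflection off a higher-index medium gives a half-wave phase shift.
Ray reflecting at the bottom interface goes from n = 1.4 toward n = 1.33: no phase shift.
The two reflections differ by half a wavelength.
With one net inversion, constructive interference in reflection requires 2 n t = (m + ½) λ.
Minimum at m = 0: t = λ / (4 n) = 470 / (4 × 1.4) = 83.9 nm.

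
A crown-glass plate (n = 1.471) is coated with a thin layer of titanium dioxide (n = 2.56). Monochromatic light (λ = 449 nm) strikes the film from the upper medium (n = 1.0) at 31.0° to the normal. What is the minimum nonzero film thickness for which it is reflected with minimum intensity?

89.5 nm

At the upper boundary (n = 1.0 to n = 2.56) the reflected ray undergoes a half-wave phase shift.
At the lower boundary (n = 2.56 to n = 1.471) the reflected ray undergoes no phase shift.
Exactly one π shift → a net half-wave offset.
So the condition for destructive reflection is 2 n t cos θ_r = m λ.
Snell's law: 1.0 sin 31.0° = 2.56 sin θ_r → sin θ_r = 0.201, cos θ_r = 0.980.
Minimum nonzero at m = 1: t = λ / (2 n cos θ_r) = 449 / (2 × 2.56 × 0.980) = 89.5 nm.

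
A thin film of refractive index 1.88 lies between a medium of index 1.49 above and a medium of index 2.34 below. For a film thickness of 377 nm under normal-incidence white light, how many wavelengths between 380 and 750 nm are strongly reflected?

Top surface (1.49 → 1.88): reflection off a higher-index medium gives a half-wave phase shift.
At the lower boundary (n = 1.88 to n = 2.34) the reflected ray undergoes a half-wave phase shift.
The two reflections carry the same phase change, so no net offset.
With no net inversion, constructive interference in reflection requires 2 n t = m λ.
λ = 2 n t / m = 1418 / m nm.
m=1: 1418 nm (IR); m=2: 709 nm (visible); m=3: 473 nm (visible); m=4: 354 nm (UV).

2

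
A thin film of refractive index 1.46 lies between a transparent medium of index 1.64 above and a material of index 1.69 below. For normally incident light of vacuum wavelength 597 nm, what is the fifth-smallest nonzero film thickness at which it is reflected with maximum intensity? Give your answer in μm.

0.920 μm

At the upper boundary (n = 1.64 to n = 1.46) the reflected ray undergoes no phase shift.
Ray reflecting at the bottom interface goes from n = 1.46 toward n = 1.69: a half-wave phase shift.
Exactly one π shift → a net half-wave offset.
With one net inversion, constructive interference in reflection requires 2 n t = (m + ½) λ.
The fifth-smallest nonzero thickness corresponds to m = 4: t = (m + ½) λ / (2 n) = 4.50 × 597 / (2 × 1.46) = 920 nm.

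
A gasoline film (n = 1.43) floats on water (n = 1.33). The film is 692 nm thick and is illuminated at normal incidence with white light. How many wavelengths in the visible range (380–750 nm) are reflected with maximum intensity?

Top surface (1.0 → 1.43): reflection off a higher-index medium gives a half-wave phase shift.
At the lower boundary (n = 1.43 to n = 1.33) the reflected ray undergoes no phase shift.
The two reflections differ by half a wavelength.
So the condition for constructive reflection is 2 n t = (m + ½) λ.
λ = 2 n t / (m + ½) = 1979 / (m + ½) nm.
m=2: 792 nm (IR); m=3: 565 nm (visible); m=4: 440 nm (visible); m=5: 360 nm (UV).

2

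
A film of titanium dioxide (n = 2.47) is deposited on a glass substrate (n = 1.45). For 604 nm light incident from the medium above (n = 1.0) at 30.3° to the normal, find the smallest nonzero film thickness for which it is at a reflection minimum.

Top surface (1.0 → 2.47): reflection off a higher-index medium gives a half-wave phase shift.
Bottom surface (2.47 → 1.45): reflection off a lower-index medium gives no phase shift.
Net: one phase inversion between the two reflected rays.
For minimum reflection here: 2 n t cos θ_r = m λ.
Snell's law: 1.0 sin 30.3° = 2.47 sin θ_r → sin θ_r = 0.204, cos θ_r = 0.979.
Minimum nonzero at m = 1: t = λ / (2 n cos θ_r) = 604 / (2 × 2.47 × 0.979) = 125 nm.

125 nm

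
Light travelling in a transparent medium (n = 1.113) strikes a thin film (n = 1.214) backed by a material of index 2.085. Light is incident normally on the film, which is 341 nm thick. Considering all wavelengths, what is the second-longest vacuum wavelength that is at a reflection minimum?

552 nm

Top surface (1.113 → 1.214): reflection off a higher-index medium gives a half-wave phase shift.
Ray reflecting at the bottom interface goes from n = 1.214 toward n = 2.085: a half-wave phase shift.
The two reflections carry the same phase change, so no net offset.
For weak reflection here: 2 n t = (m + ½) λ.
λ = 2 n t / (m + ½). The second-longest wavelength is m = 1: λ = 2 × 1.214 × 341 / 1.50 = 552 nm.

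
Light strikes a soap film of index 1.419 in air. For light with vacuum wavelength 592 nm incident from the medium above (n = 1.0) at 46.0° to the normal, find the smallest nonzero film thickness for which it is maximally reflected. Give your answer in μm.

At the upper boundary (n = 1.0 to n = 1.419) the reflected ray undergoes a half-wave phase shift.
Ray reflecting at the bottom interface goes from n = 1.419 toward n = 1.0: no phase shift.
The two reflections differ by half a wavelength.
With one net inversion, constructive interference in reflection requires 2 n t cos θ_r = (m + ½) λ.
Snell's law: 1.0 sin 46.0° = 1.419 sin θ_r → sin θ_r = 0.507, cos θ_r = 0.862.
Minimum at m = 0: t = λ / (4 n cos θ_r) = 592 / (4 × 1.419 × 0.862) = 121 nm.

0.121 μm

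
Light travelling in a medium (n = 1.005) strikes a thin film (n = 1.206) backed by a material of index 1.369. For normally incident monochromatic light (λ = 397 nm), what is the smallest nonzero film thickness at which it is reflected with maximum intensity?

165 nm

At the upper boundary (n = 1.005 to n = 1.206) the reflected ray undergoes a half-wave phase shift.
Ray reflecting at the bottom interface goes from n = 1.206 toward n = 1.369: a half-wave phase shift.
Zero or two π shifts → no net half-wave offset.
So the condition for constructive reflection is 2 n t = m λ.
The smallest nonzero thickness corresponds to m = 1: t = m λ / (2 n) = 1.00 × 397 / (2 × 1.206) = 165 nm.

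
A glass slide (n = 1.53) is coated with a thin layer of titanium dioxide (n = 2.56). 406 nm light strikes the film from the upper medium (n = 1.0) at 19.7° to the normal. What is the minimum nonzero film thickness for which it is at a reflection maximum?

40.0 nm

Top surface (1.0 → 2.56): reflection off a higher-index medium gives a half-wave phase shift.
Ray reflecting at the bottom interface goes from n = 2.56 toward n = 1.53: no phase shift.
Net: one phase inversion between the two reflected rays.
So the condition for constructive reflection is 2 n t cos θ_r = (m + ½) λ.
Snell's law: 1.0 sin 19.7° = 2.56 sin θ_r → sin θ_r = 0.132, cos θ_r = 0.991.
Minimum at m = 0: t = λ / (4 n cos θ_r) = 406 / (4 × 2.56 × 0.991) = 40.0 nm.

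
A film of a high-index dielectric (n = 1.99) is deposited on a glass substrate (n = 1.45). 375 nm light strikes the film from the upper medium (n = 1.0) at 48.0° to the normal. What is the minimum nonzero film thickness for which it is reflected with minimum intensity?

102 nm

Ray reflecting at the top interface goes from n = 1.0 toward n = 1.99: a half-wave phase shift.
Ray reflecting at the bottom interface goes from n = 1.99 toward n = 1.45: no phase shift.
Exactly one π shift → a net half-wave offset.
So the condition for destructive reflection is 2 n t cos θ_r = m λ.
Snell's law: 1.0 sin 48.0° = 1.99 sin θ_r → sin θ_r = 0.373, cos θ_r = 0.928.
Minimum nonzero at m = 1: t = λ / (2 n cos θ_r) = 375 / (2 × 1.99 × 0.928) = 102 nm.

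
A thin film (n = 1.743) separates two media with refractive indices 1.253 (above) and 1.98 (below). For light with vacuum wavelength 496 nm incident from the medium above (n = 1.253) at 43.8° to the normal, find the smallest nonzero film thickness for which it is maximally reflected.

164 nm

Top surface (1.253 → 1.743): reflection off a higher-index medium gives a half-wave phase shift.
At the lower boundary (n = 1.743 to n = 1.98) the reflected ray undergoes a half-wave phase shift.
Zero or two π shifts → no net half-wave offset.
For strong reflection here: 2 n t cos θ_r = m λ.
Snell's law: 1.253 sin 43.8° = 1.743 sin θ_r → sin θ_r = 0.498, cos θ_r = 0.867.
Minimum nonzero at m = 1: t = λ / (2 n cos θ_r) = 496 / (2 × 1.743 × 0.867) = 164 nm.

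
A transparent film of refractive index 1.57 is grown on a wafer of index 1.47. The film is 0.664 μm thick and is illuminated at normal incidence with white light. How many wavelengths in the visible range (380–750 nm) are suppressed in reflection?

3

Ray reflecting at the top interface goes from n = 1.0 toward n = 1.57: a half-wave phase shift.
At the lower boundary (n = 1.57 to n = 1.47) the reflected ray undergoes no phase shift.
Exactly one π shift → a net half-wave offset.
For weak reflection here: 2 n t = m λ.
λ = 2 n t / m = 2085 / m nm.
m=2: 1042 nm (IR); m=3: 695 nm (visible); m=4: 521 nm (visible); m=5: 417 nm (visible); m=6: 347 nm (UV).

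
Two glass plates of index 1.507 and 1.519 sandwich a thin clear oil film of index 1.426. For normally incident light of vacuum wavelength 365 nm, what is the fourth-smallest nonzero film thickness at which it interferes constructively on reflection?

448 nm

At the upper boundary (n = 1.507 to n = 1.426) the reflected ray undergoes no phase shift.
At the lower boundary (n = 1.426 to n = 1.519) the reflected ray undergoes a half-wave phase shift.
Exactly one π shift → a net half-wave offset.
So the condition for constructive reflection is 2 n t = (m + ½) λ.
The fourth-smallest nonzero thickness corresponds to m = 3: t = (m + ½) λ / (2 n) = 3.50 × 365 / (2 × 1.426) = 448 nm.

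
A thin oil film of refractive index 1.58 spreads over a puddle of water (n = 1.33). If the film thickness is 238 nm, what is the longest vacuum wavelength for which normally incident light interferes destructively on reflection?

752 nm

Top surface (1.0 → 1.58): reflection off a higher-index medium gives a half-wave phase shift.
Ray reflecting at the bottom interface goes from n = 1.58 toward n = 1.33: no phase shift.
Exactly one π shift → a net half-wave offset.
So the condition for destructive reflection is 2 n t = m λ.
λ = 2 n t / m. The longest wavelength is m = 1: λ = 2 × 1.58 × 238 / 1.00 = 752 nm.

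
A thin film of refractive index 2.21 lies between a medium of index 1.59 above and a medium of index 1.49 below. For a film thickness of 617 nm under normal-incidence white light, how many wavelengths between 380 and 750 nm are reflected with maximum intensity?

Top surface (1.59 → 2.21): reflection off a higher-index medium gives a half-wave phase shift.
Bottom surface (2.21 → 1.49): reflection off a lower-index medium gives no phase shift.
The two reflections differ by half a wavelength.
For maximum reflection here: 2 n t = (m + ½) λ.
λ = 2 n t / (m + ½) = 2727 / (m + ½) nm.
m=3: 779 nm (IR); m=4: 606 nm (visible); m=5: 496 nm (visible); m=6: 420 nm (visible); m=7: 364 nm (UV).

3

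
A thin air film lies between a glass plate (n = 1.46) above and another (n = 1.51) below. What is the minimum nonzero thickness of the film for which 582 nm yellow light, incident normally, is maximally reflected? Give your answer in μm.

0.146 μm

At the upper boundary (n = 1.46 to n = 1.0) the reflected ray undergoes no phase shift.
At the lower boundary (n = 1.0 to n = 1.51) the reflected ray undergoes a half-wave phase shift.
Exactly one π shift → a net half-wave offset.
With one net inversion, constructive interference in reflection requires 2 n t = (m + ½) λ.
Minimum at m = 0: t = λ / (4 n) = 582 / (4 × 1.0) = 146 nm.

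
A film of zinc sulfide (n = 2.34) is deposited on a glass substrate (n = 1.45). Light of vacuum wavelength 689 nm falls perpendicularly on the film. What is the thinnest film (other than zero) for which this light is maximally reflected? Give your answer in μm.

0.0736 μm

Top surface (1.0 → 2.34): reflection off a higher-index medium gives a half-wave phase shift.
Bottom surface (2.34 → 1.45): reflection off a lower-index medium gives no phase shift.
The two reflections differ by half a wavelength.
With one net inversion, constructive interference in reflection requires 2 n t = (m + ½) λ.
Minimum at m = 0: t = λ / (4 n) = 689 / (4 × 2.34) = 73.6 nm.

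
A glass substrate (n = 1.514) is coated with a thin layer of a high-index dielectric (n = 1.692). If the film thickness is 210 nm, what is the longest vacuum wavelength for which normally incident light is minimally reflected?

711 nm

Ray reflecting at the top interface goes from n = 1.0 toward n = 1.692: a half-wave phase shift.
At the lower boundary (n = 1.692 to n = 1.514) the reflected ray undergoes no phase shift.
Exactly one π shift → a net half-wave offset.
For minimum reflection here: 2 n t = m λ.
λ = 2 n t / m. The longest wavelength is m = 1: λ = 2 × 1.692 × 210 / 1.00 = 711 nm.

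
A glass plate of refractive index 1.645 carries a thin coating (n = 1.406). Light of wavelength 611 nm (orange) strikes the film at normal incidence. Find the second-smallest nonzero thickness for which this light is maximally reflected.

Ray reflecting at the top interface goes from n = 1.0 toward n = 1.406: a half-wave phase shift.
Ray reflecting at the bottom interface goes from n = 1.406 toward n = 1.645: a half-wave phase shift.
Net: no relative phase inversion (both shifts match).
For strong reflection here: 2 n t = m λ.
The second-smallest nonzero thickness corresponds to m = 2: t = m λ / (2 n) = 2.00 × 611 / (2 × 1.406) = 435 nm.

435 nm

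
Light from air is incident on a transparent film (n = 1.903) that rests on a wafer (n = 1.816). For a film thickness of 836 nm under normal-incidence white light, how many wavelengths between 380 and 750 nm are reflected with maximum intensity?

4

Top surface (1.0 → 1.903): reflection off a higher-index medium gives a half-wave phase shift.
At the lower boundary (n = 1.903 to n = 1.816) the reflected ray undergoes no phase shift.
The two reflections differ by half a wavelength.
So the condition for constructive reflection is 2 n t = (m + ½) λ.
λ = 2 n t / (m + ½) = 3182 / (m + ½) nm.
m=3: 909 nm (IR); m=4: 707 nm (visible); m=5: 579 nm (visible); m=6: 490 nm (visible); m=7: 424 nm (visible); m=8: 374 nm (UV).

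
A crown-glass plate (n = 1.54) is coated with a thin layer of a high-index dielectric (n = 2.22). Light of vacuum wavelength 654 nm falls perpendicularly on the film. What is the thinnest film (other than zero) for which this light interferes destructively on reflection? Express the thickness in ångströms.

At the upper boundary (n = 1.0 to n = 2.22) the reflected ray undergoes a half-wave phase shift.
Ray reflecting at the bottom interface goes from n = 2.22 toward n = 1.54: no phase shift.
Exactly one π shift → a net half-wave offset.
For dark reflection here: 2 n t = m λ.
Minimum nonzero at m = 1: t = λ / (2 n) = 654 / (2 × 2.22) = 147 nm.

1473 Å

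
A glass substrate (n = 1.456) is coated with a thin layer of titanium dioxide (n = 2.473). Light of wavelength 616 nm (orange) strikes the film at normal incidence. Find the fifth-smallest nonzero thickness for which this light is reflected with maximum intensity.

560 nm

Ray reflecting at the top interface goes from n = 1.0 toward n = 2.473: a half-wave phase shift.
At the lower boundary (n = 2.473 to n = 1.456) the reflected ray undergoes no phase shift.
The two reflections differ by half a wavelength.
With one net inversion, constructive interference in reflection requires 2 n t = (m + ½) λ.
The fifth-smallest nonzero thickness corresponds to m = 4: t = (m + ½) λ / (2 n) = 4.50 × 616 / (2 × 2.473) = 560 nm.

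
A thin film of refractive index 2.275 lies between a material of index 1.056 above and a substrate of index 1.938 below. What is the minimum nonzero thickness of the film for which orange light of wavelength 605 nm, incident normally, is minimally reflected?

133 nm

Top surface (1.056 → 2.275): reflection off a higher-index medium gives a half-wave phase shift.
Bottom surface (2.275 → 1.938): reflection off a lower-index medium gives no phase shift.
The two reflections differ by half a wavelength.
With one net inversion, destructive interference in reflection requires 2 n t = m λ.
Minimum nonzero at m = 1: t = λ / (2 n) = 605 / (2 × 2.275) = 133 nm.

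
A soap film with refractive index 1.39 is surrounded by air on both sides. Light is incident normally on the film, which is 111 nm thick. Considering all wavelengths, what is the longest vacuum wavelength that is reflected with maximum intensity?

Ray reflecting at the top interface goes from n = 1.0 toward n = 1.39: a half-wave phase shift.
Bottom surface (1.39 → 1.0): reflection off a lower-index medium gives no phase shift.
Net: one phase inversion between the two reflected rays.
With one net inversion, constructive interference in reflection requires 2 n t = (m + ½) λ.
λ = 2 n t / (m + ½). The longest wavelength is m = 0: λ = 2 × 1.39 × 111 / 0.500 = 617 nm.

617 nm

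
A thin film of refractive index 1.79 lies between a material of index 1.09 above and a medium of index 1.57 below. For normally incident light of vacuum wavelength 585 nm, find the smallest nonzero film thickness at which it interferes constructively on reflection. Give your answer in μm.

0.0817 μm

At the upper boundary (n = 1.09 to n = 1.79) the reflected ray undergoes a half-wave phase shift.
At the lower boundary (n = 1.79 to n = 1.57) the reflected ray undergoes no phase shift.
Net: one phase inversion between the two reflected rays.
So the condition for constructive reflection is 2 n t = (m + ½) λ.
Minimum at m = 0: t = λ / (4 n) = 585 / (4 × 1.79) = 81.7 nm.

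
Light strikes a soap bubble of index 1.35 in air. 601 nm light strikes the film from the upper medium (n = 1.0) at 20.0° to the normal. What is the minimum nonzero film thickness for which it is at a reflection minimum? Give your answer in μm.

Top surface (1.0 → 1.35): reflection off a higher-index medium gives a half-wave phase shift.
At the lower boundary (n = 1.35 to n = 1.0) the reflected ray undergoes no phase shift.
Net: one phase inversion between the two reflected rays.
With one net inversion, destructive interference in reflection requires 2 n t cos θ_r = m λ.
Snell's law: 1.0 sin 20.0° = 1.35 sin θ_r → sin θ_r = 0.253, cos θ_r = 0.967.
Minimum nonzero at m = 1: t = λ / (2 n cos θ_r) = 601 / (2 × 1.35 × 0.967) = 230 nm.

0.230 μm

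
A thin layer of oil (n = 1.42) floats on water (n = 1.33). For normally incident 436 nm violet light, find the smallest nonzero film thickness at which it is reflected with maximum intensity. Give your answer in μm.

0.0768 μm

Top surface (1.0 → 1.42): reflection off a higher-index medium gives a half-wave phase shift.
Ray reflecting at the bottom interface goes from n = 1.42 toward n = 1.33: no phase shift.
Net: one phase inversion between the two reflected rays.
So the condition for constructive reflection is 2 n t = (m + ½) λ.
Minimum at m = 0: t = λ / (4 n) = 436 / (4 × 1.42) = 76.8 nm.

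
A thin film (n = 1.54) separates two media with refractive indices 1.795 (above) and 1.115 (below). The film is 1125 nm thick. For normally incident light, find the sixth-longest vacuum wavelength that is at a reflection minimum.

At the upper boundary (n = 1.795 to n = 1.54) the reflected ray undergoes no phase shift.
At the lower boundary (n = 1.54 to n = 1.115) the reflected ray undergoes no phase shift.
Zero or two π shifts → no net half-wave offset.
So the condition for destructive reflection is 2 n t = (m + ½) λ.
λ = 2 n t / (m + ½). The sixth-longest wavelength is m = 5: λ = 2 × 1.54 × 1125 / 5.50 = 630 nm.

630 nm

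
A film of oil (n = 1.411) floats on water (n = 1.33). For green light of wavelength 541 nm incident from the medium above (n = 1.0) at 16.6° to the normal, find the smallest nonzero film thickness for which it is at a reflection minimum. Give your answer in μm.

Ray reflecting at the top interface goes from n = 1.0 toward n = 1.411: a half-wave phase shift.
Bottom surface (1.411 → 1.33): reflection off a lower-index medium gives no phase shift.
Exactly one π shift → a net half-wave offset.
For dark reflection here: 2 n t cos θ_r = m λ.
Snell's law: 1.0 sin 16.6° = 1.411 sin θ_r → sin θ_r = 0.202, cos θ_r = 0.979.
Minimum nonzero at m = 1: t = λ / (2 n cos θ_r) = 541 / (2 × 1.411 × 0.979) = 196 nm.

0.196 μm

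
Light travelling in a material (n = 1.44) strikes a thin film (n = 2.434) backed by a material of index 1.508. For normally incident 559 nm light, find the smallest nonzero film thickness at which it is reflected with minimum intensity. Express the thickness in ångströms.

Ray reflecting at the top interface goes from n = 1.44 toward n = 2.434: a half-wave phase shift.
Bottom surface (2.434 → 1.508): reflection off a lower-index medium gives no phase shift.
Net: one phase inversion between the two reflected rays.
So the condition for destructive reflection is 2 n t = m λ.
Minimum nonzero at m = 1: t = λ / (2 n) = 559 / (2 × 2.434) = 115 nm.

1148 Å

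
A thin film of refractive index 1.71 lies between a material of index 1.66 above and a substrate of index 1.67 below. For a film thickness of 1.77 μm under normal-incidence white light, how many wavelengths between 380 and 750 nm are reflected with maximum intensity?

Ray reflecting at the top interface goes from n = 1.66 toward n = 1.71: a half-wave phase shift.
Ray reflecting at the bottom interface goes from n = 1.71 toward n = 1.67: no phase shift.
Net: one phase inversion between the two reflected rays.
For strong reflection here: 2 n t = (m + ½) λ.
λ = 2 n t / (m + ½) = 6053 / (m + ½) nm.
m=7: 807 nm (IR); m=8: 712 nm (visible); m=9: 637 nm (visible); m=10: 577 nm (visible); m=11: 526 nm (visible); m=12: 484 nm (visible); m=13: 448 nm (visible); m=14: 417 nm (visible); m=15: 391 nm (visible); m=16: 367 nm (UV).

8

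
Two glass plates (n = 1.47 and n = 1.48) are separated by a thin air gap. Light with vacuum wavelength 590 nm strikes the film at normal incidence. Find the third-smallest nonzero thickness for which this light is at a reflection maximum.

738 nm

Top surface (1.47 → 1.0): reflection off a lower-index medium gives no phase shift.
At the lower boundary (n = 1.0 to n = 1.48) the reflected ray undergoes a half-wave phase shift.
Net: one phase inversion between the two reflected rays.
With one net inversion, constructive interference in reflection requires 2 n t = (m + ½) λ.
The third-smallest nonzero thickness corresponds to m = 2: t = (m + ½) λ / (2 n) = 2.50 × 590 / (2 × 1.0) = 738 nm.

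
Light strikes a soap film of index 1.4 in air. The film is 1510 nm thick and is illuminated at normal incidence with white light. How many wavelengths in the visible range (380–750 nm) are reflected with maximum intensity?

At the upper boundary (n = 1.0 to n = 1.4) the reflected ray undergoes a half-wave phase shift.
Ray reflecting at the bottom interface goes from n = 1.4 toward n = 1.0: no phase shift.
Exactly one π shift → a net half-wave offset.
With one net inversion, constructive interference in reflection requires 2 n t = (m + ½) λ.
λ = 2 n t / (m + ½) = 4228 / (m + ½) nm.
m=5: 769 nm (IR); m=6: 650 nm (visible); m=7: 564 nm (visible); m=8: 497 nm (visible); m=9: 445 nm (visible); m=10: 403 nm (visible); m=11: 368 nm (UV).

5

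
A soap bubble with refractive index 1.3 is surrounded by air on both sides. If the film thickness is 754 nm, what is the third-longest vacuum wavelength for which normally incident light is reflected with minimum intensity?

653 nm

Ray reflecting at the top interface goes from n = 1.0 toward n = 1.3: a half-wave phase shift.
At the lower boundary (n = 1.3 to n = 1.0) the reflected ray undergoes no phase shift.
Exactly one π shift → a net half-wave offset.
For minimum reflection here: 2 n t = m λ.
λ = 2 n t / m. The third-longest wavelength is m = 3: λ = 2 × 1.3 × 754 / 3.00 = 653 nm.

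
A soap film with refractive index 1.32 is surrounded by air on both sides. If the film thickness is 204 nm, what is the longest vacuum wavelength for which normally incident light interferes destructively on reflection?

Ray reflecting at the top interface goes from n = 1.0 toward n = 1.32: a half-wave phase shift.
Ray reflecting at the bottom interface goes from n = 1.32 toward n = 1.0: no phase shift.
Exactly one π shift → a net half-wave offset.
For dark reflection here: 2 n t = m λ.
λ = 2 n t / m. The longest wavelength is m = 1: λ = 2 × 1.32 × 204 / 1.00 = 539 nm.

539 nm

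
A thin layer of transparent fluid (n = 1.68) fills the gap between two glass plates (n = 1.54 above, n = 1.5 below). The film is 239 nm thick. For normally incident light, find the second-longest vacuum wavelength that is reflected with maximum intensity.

535 nm

Top surface (1.54 → 1.68): reflection off a higher-index medium gives a half-wave phase shift.
Bottom surface (1.68 → 1.5): reflection off a lower-index medium gives no phase shift.
Net: one phase inversion between the two reflected rays.
For bright reflection here: 2 n t = (m + ½) λ.
λ = 2 n t / (m + ½). The second-longest wavelength is m = 1: λ = 2 × 1.68 × 239 / 1.50 = 535 nm.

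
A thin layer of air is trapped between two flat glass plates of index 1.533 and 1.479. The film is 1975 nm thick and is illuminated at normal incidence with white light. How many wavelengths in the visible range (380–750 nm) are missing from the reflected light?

Top surface (1.533 → 1.0): reflection off a lower-index medium gives no phase shift.
Ray reflecting at the bottom interface goes from n = 1.0 toward n = 1.479: a half-wave phase shift.
Exactly one π shift → a net half-wave offset.
So the condition for destructive reflection is 2 n t = m λ.
λ = 2 n t / m = 3950 / m nm.
m=5: 790 nm (IR); m=6: 658 nm (visible); m=7: 564 nm (visible); m=8: 494 nm (visible); m=9: 439 nm (visible); m=10: 395 nm (visible); m=11: 359 nm (UV).

5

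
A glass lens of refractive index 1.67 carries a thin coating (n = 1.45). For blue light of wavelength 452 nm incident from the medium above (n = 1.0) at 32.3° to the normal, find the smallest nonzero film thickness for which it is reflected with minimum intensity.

Ray reflecting at the top interface goes from n = 1.0 toward n = 1.45: a half-wave phase shift.
At the lower boundary (n = 1.45 to n = 1.67) the reflected ray undergoes a half-wave phase shift.
The two reflections carry the same phase change, so no net offset.
For dark reflection here: 2 n t cos θ_r = (m + ½) λ.
Snell's law: 1.0 sin 32.3° = 1.45 sin θ_r → sin θ_r = 0.369, cos θ_r = 0.930.
Minimum at m = 0: t = λ / (4 n cos θ_r) = 452 / (4 × 1.45 × 0.930) = 83.8 nm.

83.8 nm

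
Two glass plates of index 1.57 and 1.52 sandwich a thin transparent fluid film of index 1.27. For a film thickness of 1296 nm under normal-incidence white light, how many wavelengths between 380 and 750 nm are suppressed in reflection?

4

Ray reflecting at the top interface goes from n = 1.57 toward n = 1.27: no phase shift.
Ray reflecting at the bottom interface goes from n = 1.27 toward n = 1.52: a half-wave phase shift.
Net: one phase inversion between the two reflected rays.
For minimum reflection here: 2 n t = m λ.
λ = 2 n t / m = 3292 / m nm.
m=4: 823 nm (IR); m=5: 658 nm (visible); m=6: 549 nm (visible); m=7: 470 nm (visible); m=8: 411 nm (visible); m=9: 366 nm (UV).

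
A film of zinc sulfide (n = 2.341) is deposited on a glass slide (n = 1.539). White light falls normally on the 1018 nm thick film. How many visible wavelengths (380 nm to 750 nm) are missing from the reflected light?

6

Top surface (1.0 → 2.341): reflection off a higher-index medium gives a half-wave phase shift.
Ray reflecting at the bottom interface goes from n = 2.341 toward n = 1.539: no phase shift.
Net: one phase inversion between the two reflected rays.
So the condition for destructive reflection is 2 n t = m λ.
λ = 2 n t / m = 4766 / m nm.
m=6: 794 nm (IR); m=7: 681 nm (visible); m=8: 596 nm (visible); m=9: 530 nm (visible); m=10: 477 nm (visible); m=11: 433 nm (visible); m=12: 397 nm (visible); m=13: 367 nm (UV).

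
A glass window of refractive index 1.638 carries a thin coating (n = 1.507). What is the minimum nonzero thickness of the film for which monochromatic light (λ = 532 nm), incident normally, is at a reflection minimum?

88.3 nm

Top surface (1.0 → 1.507): reflection off a higher-index medium gives a half-wave phase shift.
Bottom surface (1.507 → 1.638): reflection off a higher-index medium gives a half-wave phase shift.
Net: no relative phase inversion (both shifts match).
With no net inversion, destructive interference in reflection requires 2 n t = (m + ½) λ.
Minimum at m = 0: t = λ / (4 n) = 532 / (4 × 1.507) = 88.3 nm.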